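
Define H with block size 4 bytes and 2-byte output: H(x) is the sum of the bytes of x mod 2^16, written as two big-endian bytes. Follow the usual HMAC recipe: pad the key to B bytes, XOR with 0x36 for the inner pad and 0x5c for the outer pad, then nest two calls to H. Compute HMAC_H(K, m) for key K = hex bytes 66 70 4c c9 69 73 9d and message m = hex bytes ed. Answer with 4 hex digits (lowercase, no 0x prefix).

0230

Key hex bytes 66 70 4c c9 69 73 9d is 7 bytes > B = 4, so hash it first: H(key) = 03 64, then zero-pad to 4 bytes: K' = 03 64 00 00.
K' ⊕ ipad = 35 52 36 36.  K' ⊕ opad = 5f 38 5c 5c.
Inner input = (K'⊕ipad) ∥ m = 35 52 36 36 ∥ ed.
Inner hash: sum = 53+82+54+54+237 = 480 → 01 e0.
Outer input = (K'⊕opad) ∥ inner = 5f 38 5c 5c ∥ 01 e0.
Outer hash (tag): sum = 95+56+92+92+1+224 = 560 → 02 30.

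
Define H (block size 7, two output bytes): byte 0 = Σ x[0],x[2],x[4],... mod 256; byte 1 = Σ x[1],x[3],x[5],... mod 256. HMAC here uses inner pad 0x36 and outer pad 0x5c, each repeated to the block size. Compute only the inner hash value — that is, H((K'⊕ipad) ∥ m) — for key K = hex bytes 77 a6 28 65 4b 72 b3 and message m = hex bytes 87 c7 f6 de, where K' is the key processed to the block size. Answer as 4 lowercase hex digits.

06a4

Key hex bytes 77 a6 28 65 4b 72 b3 is exactly B = 7 bytes: K' = 77 a6 28 65 4b 72 b3.
K' ⊕ ipad = 41 90 1e 53 7d 44 85.
Inner input = 41 90 1e 53 7d 44 85 ∥ 87 c7 f6 de.
Inner hash: even-index sum = 774 mod 256 = 6; odd-index sum = 676 mod 256 = 164 → 06 a4.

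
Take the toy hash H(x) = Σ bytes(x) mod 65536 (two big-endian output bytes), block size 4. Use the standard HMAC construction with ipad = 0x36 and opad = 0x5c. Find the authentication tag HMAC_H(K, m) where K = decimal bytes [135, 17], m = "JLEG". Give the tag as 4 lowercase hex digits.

0248

Key decimal bytes [135, 17] = 87 11 is 2 bytes ≤ B = 4; zero-pad to 4 bytes: K' = 87 11 00 00.
K' ⊕ ipad = b1 27 36 36.  K' ⊕ opad = db 4d 5c 5c.
Inner input = (K'⊕ipad) ∥ m = b1 27 36 36 ∥ 4a 4c 45 47.
Inner hash: sum = 177+39+54+54+74+76+69+71 = 614 → 02 66.
Outer input = (K'⊕opad) ∥ inner = db 4d 5c 5c ∥ 02 66.
Outer hash (tag): sum = 219+77+92+92+2+102 = 584 → 02 48.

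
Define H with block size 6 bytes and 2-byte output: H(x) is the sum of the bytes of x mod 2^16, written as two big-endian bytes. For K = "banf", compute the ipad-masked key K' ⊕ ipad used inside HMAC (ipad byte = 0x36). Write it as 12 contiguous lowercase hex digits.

545758503636

Key "banf" = 62 61 6e 66 is 4 bytes ≤ B = 6; zero-pad to 6 bytes: K' = 62 61 6e 66 00 00.
XOR each byte with 0x36: 62⊕36=54, 61⊕36=57, 6e⊕36=58, 66⊕36=50, 00⊕36=36, 00⊕36=36.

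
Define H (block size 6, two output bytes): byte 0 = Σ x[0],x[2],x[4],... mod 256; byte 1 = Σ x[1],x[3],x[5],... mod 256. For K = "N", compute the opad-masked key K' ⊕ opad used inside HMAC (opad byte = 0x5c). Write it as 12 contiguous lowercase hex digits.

125c5c5c5c5c

Key "N" = 4e is 1 byte ≤ B = 6; zero-pad to 6 bytes: K' = 4e 00 00 00 00 00.
XOR each byte with 0x5c: 4e⊕5c=12, 00⊕5c=5c, 00⊕5c=5c, 00⊕5c=5c, 00⊕5c=5c, 00⊕5c=5c.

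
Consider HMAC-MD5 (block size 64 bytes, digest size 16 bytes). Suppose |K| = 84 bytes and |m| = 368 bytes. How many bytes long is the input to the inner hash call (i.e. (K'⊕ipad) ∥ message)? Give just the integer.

Key is 84 > 64 bytes, so it is hashed to 16 bytes then zero-padded to 64: |K'| = 64.
Inner input = (K'⊕ipad) ∥ m → 64 + 368 = 432 bytes.

432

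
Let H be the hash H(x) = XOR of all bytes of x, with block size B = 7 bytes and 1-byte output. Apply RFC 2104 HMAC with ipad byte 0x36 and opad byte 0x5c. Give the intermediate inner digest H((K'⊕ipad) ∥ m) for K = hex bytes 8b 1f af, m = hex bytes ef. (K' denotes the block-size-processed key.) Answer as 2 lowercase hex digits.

e2

Key hex bytes 8b 1f af is 3 bytes ≤ B = 7; zero-pad to 7 bytes: K' = 8b 1f af 00 00 00 00.
K' ⊕ ipad = bd 29 99 36 36 36 36.
Inner input = bd 29 99 36 36 36 36 ∥ ef.
Inner hash: XOR bd⊕29⊕99⊕36⊕36⊕36⊕36⊕ef = e2.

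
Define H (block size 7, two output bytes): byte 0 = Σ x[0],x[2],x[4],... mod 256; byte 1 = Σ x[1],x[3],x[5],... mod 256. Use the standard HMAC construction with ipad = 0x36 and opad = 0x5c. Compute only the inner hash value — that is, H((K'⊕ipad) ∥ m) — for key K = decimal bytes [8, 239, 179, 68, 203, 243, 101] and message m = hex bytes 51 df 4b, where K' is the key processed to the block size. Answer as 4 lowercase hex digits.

Key decimal bytes [8, 239, 179, 68, 203, 243, 101] = 08 ef b3 44 cb f3 65 is exactly B = 7 bytes: K' = 08 ef b3 44 cb f3 65.
K' ⊕ ipad = 3e d9 85 72 fd c5 53.
Inner input = 3e d9 85 72 fd c5 53 ∥ 51 df 4b.
Inner hash: even-index sum = 754 mod 256 = 242; odd-index sum = 684 mod 256 = 172 → f2 ac.

f2ac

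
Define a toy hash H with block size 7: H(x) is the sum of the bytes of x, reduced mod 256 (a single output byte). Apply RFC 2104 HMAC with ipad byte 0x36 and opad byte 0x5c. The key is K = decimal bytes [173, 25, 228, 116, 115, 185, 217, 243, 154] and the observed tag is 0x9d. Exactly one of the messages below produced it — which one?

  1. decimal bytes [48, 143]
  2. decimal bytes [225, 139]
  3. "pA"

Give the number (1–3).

Key decimal bytes [173, 25, 228, 116, 115, 185, 217, 243, 154] = ad 19 e4 74 73 b9 d9 f3 9a is 9 bytes > B = 7, so hash it first: H(key) = b0, then zero-pad to 7 bytes: K' = b0 00 00 00 00 00 00.
K' ⊕ ipad = 86 36 36 36 36 36 36; K' ⊕ opad = ec 5c 5c 5c 5c 5c 5c.
m1: inner = H(86 36 36 36 36 36 36 30 8f) = 89; tag = H(ec 5c 5c 5c 5c 5c 5c 89) = 9d ← matches
m2: inner = H(86 36 36 36 36 36 36 e1 8b) = 36; tag = H(ec 5c 5c 5c 5c 5c 5c 36) = 4a
m3: inner = H(86 36 36 36 36 36 36 70 41) = 7b; tag = H(ec 5c 5c 5c 5c 5c 5c 7b) = 8f

1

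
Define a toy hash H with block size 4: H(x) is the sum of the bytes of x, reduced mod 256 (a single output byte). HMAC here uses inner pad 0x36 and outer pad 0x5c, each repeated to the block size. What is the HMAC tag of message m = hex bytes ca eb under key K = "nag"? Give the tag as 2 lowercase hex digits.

f1

Key "nag" = 6e 61 67 is 3 bytes ≤ B = 4; zero-pad to 4 bytes: K' = 6e 61 67 00.
K' ⊕ ipad = 58 57 51 36.  K' ⊕ opad = 32 3d 3b 5c.
Inner input = (K'⊕ipad) ∥ m = 58 57 51 36 ∥ ca eb.
Inner hash: sum = 88+87+81+54+202+235 = 747; mod 256 = 235 → eb.
Outer input = (K'⊕opad) ∥ inner = 32 3d 3b 5c ∥ eb.
Outer hash (tag): sum = 50+61+59+92+235 = 497; mod 256 = 241 → f1.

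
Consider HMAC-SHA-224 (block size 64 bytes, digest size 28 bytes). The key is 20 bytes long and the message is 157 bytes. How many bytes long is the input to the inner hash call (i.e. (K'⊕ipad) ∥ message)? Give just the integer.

221

Key is 20 ≤ 64 bytes, zero-padded: |K'| = 64.
Inner input = (K'⊕ipad) ∥ m → 64 + 157 = 221 bytes.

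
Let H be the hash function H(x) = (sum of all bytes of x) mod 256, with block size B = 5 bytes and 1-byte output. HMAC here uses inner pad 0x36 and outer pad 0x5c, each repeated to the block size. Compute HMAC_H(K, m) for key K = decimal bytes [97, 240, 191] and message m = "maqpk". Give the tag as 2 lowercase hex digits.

b0

Key decimal bytes [97, 240, 191] = 61 f0 bf is 3 bytes ≤ B = 5; zero-pad to 5 bytes: K' = 61 f0 bf 00 00.
K' ⊕ ipad = 57 c6 89 36 36.  K' ⊕ opad = 3d ac e3 5c 5c.
Inner input = (K'⊕ipad) ∥ m = 57 c6 89 36 36 ∥ 6d 61 71 70 6b.
Inner hash: sum = 87+198+137+54+54+109+97+113+112+107 = 1068; mod 256 = 44 → 2c.
Outer input = (K'⊕opad) ∥ inner = 3d ac e3 5c 5c ∥ 2c.
Outer hash (tag): sum = 61+172+227+92+92+44 = 688; mod 256 = 176 → b0.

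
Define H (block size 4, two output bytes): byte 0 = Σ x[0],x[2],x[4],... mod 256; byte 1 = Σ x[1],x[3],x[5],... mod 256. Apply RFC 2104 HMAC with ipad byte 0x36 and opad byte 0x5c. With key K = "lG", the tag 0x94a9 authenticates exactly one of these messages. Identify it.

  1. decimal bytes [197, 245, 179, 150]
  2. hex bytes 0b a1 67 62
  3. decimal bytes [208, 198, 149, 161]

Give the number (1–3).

1

Key "lG" = 6c 47 is 2 bytes ≤ B = 4; zero-pad to 4 bytes: K' = 6c 47 00 00.
K' ⊕ ipad = 5a 71 36 36; K' ⊕ opad = 30 1b 5c 5c.
m1: inner = H(5a 71 36 36 c5 f5 b3 96) = 08 32; tag = H(30 1b 5c 5c 08 32) = 94a9 ← matches
m2: inner = H(5a 71 36 36 0b a1 67 62) = 02 aa; tag = H(30 1b 5c 5c 02 aa) = 8e21
m3: inner = H(5a 71 36 36 d0 c6 95 a1) = f5 0e; tag = H(30 1b 5c 5c f5 0e) = 8185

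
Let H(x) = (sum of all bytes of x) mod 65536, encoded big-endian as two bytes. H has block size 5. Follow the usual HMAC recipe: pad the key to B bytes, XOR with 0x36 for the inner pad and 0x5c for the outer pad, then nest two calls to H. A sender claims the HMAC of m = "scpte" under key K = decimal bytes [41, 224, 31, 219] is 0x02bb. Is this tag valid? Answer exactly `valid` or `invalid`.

valid

Key decimal bytes [41, 224, 31, 219] = 29 e0 1f db is 4 bytes ≤ B = 5; zero-pad to 5 bytes: K' = 29 e0 1f db 00.
K' ⊕ ipad = 1f d6 29 ed 36; K' ⊕ opad = 75 bc 43 87 5c.
Inner hash: sum = 31+214+41+237+54+115+99+112+116+101 = 1120 → 04 60.
Outer hash (recomputed tag): sum = 117+188+67+135+92+4+96 = 699 → 02 bb.
Recomputed tag = 02bb; claimed = 02bb → match.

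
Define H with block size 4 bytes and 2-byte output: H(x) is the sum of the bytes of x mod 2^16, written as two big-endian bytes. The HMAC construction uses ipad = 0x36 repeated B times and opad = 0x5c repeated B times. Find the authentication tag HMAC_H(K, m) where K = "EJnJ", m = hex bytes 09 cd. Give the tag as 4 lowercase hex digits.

0112

Key "EJnJ" = 45 4a 6e 4a is exactly B = 4 bytes: K' = 45 4a 6e 4a.
K' ⊕ ipad = 73 7c 58 7c.  K' ⊕ opad = 19 16 32 16.
Inner input = (K'⊕ipad) ∥ m = 73 7c 58 7c ∥ 09 cd.
Inner hash: sum = 115+124+88+124+9+205 = 665 → 02 99.
Outer input = (K'⊕opad) ∥ inner = 19 16 32 16 ∥ 02 99.
Outer hash (tag): sum = 25+22+50+22+2+153 = 274 → 01 12.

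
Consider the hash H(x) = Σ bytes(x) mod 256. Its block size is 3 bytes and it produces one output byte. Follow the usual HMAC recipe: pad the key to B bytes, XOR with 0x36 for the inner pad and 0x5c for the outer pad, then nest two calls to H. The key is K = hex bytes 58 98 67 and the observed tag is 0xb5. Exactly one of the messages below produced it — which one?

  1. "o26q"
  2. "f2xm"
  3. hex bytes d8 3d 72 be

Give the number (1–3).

Key hex bytes 58 98 67 is exactly B = 3 bytes: K' = 58 98 67.
K' ⊕ ipad = 6e ae 51; K' ⊕ opad = 04 c4 3b.
m1: inner = H(6e ae 51 6f 32 36 71) = b5; tag = H(04 c4 3b b5) = b8
m2: inner = H(6e ae 51 66 32 78 6d) = ea; tag = H(04 c4 3b ea) = ed
m3: inner = H(6e ae 51 d8 3d 72 be) = b2; tag = H(04 c4 3b b2) = b5 ← matches

3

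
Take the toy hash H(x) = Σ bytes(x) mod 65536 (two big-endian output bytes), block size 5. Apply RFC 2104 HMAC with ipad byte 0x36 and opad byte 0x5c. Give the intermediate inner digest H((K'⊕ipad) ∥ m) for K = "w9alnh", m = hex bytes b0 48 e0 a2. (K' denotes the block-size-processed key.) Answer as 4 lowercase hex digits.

Key "w9alnh" = 77 39 61 6c 6e 68 is 6 bytes > B = 5, so hash it first: H(key) = 02 53, then zero-pad to 5 bytes: K' = 02 53 00 00 00.
K' ⊕ ipad = 34 65 36 36 36.
Inner input = 34 65 36 36 36 ∥ b0 48 e0 a2.
Inner hash: sum = 52+101+54+54+54+176+72+224+162 = 949 → 03 b5.

03b5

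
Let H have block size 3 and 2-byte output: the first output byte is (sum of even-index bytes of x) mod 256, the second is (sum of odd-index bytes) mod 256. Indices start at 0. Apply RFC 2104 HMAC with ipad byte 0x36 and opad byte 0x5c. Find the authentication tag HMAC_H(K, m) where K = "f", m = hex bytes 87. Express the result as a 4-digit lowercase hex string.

53e2

Key "f" = 66 is 1 byte ≤ B = 3; zero-pad to 3 bytes: K' = 66 00 00.
K' ⊕ ipad = 50 36 36.  K' ⊕ opad = 3a 5c 5c.
Inner input = (K'⊕ipad) ∥ m = 50 36 36 ∥ 87.
Inner hash: even-index sum = 134 mod 256 = 134; odd-index sum = 189 mod 256 = 189 → 86 bd.
Outer input = (K'⊕opad) ∥ inner = 3a 5c 5c ∥ 86 bd.
Outer hash (tag): even-index sum = 339 mod 256 = 83; odd-index sum = 226 mod 256 = 226 → 53 e2.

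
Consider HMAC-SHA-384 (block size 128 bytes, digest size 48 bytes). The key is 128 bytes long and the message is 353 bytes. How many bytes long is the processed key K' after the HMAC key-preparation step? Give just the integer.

Key is 128 ≤ 128 bytes, zero-padded: |K'| = 128.

128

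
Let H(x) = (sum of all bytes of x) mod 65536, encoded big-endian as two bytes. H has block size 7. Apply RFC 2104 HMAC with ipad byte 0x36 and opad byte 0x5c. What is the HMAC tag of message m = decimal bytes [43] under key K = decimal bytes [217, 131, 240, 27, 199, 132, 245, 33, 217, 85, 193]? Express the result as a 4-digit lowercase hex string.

03fc

Key decimal bytes [217, 131, 240, 27, 199, 132, 245, 33, 217, 85, 193] = d9 83 f0 1b c7 84 f5 21 d9 55 c1 is 11 bytes > B = 7, so hash it first: H(key) = 06 b7, then zero-pad to 7 bytes: K' = 06 b7 00 00 00 00 00.
K' ⊕ ipad = 30 81 36 36 36 36 36.  K' ⊕ opad = 5a eb 5c 5c 5c 5c 5c.
Inner input = (K'⊕ipad) ∥ m = 30 81 36 36 36 36 36 ∥ 2b.
Inner hash: sum = 48+129+54+54+54+54+54+43 = 490 → 01 ea.
Outer input = (K'⊕opad) ∥ inner = 5a eb 5c 5c 5c 5c 5c ∥ 01 ea.
Outer hash (tag): sum = 90+235+92+92+92+92+92+1+234 = 1020 → 03 fc.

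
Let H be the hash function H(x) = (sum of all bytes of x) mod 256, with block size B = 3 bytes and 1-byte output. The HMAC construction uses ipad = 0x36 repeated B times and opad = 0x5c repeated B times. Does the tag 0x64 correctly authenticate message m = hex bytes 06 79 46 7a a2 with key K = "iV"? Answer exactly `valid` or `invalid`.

Key "iV" = 69 56 is 2 bytes ≤ B = 3; zero-pad to 3 bytes: K' = 69 56 00.
K' ⊕ ipad = 5f 60 36; K' ⊕ opad = 35 0a 5c.
Inner hash: sum = 95+96+54+6+121+70+122+162 = 726; mod 256 = 214 → d6.
Outer hash (recomputed tag): sum = 53+10+92+214 = 369; mod 256 = 113 → 71.
Recomputed tag = 71; claimed = 64 → mismatch.

invalid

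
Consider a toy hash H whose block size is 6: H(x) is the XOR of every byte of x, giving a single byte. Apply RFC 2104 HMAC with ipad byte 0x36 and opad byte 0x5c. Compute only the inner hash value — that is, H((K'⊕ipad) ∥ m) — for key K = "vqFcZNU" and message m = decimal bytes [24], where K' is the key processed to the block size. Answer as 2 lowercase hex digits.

7b

Key "vqFcZNU" = 76 71 46 63 5a 4e 55 is 7 bytes > B = 6, so hash it first: H(key) = 63, then zero-pad to 6 bytes: K' = 63 00 00 00 00 00.
K' ⊕ ipad = 55 36 36 36 36 36.
Inner input = 55 36 36 36 36 36 ∥ 18.
Inner hash: XOR 55⊕36⊕36⊕36⊕36⊕36⊕18 = 7b.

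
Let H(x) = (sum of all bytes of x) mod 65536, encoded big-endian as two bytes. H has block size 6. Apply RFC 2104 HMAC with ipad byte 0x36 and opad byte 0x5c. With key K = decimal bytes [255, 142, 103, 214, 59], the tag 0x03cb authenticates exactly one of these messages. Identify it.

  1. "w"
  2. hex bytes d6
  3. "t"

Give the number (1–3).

2

Key decimal bytes [255, 142, 103, 214, 59] = ff 8e 67 d6 3b is 5 bytes ≤ B = 6; zero-pad to 6 bytes: K' = ff 8e 67 d6 3b 00.
K' ⊕ ipad = c9 b8 51 e0 0d 36; K' ⊕ opad = a3 d2 3b 8a 67 5c.
m1: inner = H(c9 b8 51 e0 0d 36 77) = 03 6c; tag = H(a3 d2 3b 8a 67 5c 03 6c) = 036c
m2: inner = H(c9 b8 51 e0 0d 36 d6) = 03 cb; tag = H(a3 d2 3b 8a 67 5c 03 cb) = 03cb ← matches
m3: inner = H(c9 b8 51 e0 0d 36 74) = 03 69; tag = H(a3 d2 3b 8a 67 5c 03 69) = 0369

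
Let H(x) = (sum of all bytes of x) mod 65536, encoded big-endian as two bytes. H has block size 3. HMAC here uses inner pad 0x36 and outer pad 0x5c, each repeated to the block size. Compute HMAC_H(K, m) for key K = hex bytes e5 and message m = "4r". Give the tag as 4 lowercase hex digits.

0257

Key hex bytes e5 is 1 byte ≤ B = 3; zero-pad to 3 bytes: K' = e5 00 00.
K' ⊕ ipad = d3 36 36.  K' ⊕ opad = b9 5c 5c.
Inner input = (K'⊕ipad) ∥ m = d3 36 36 ∥ 34 72.
Inner hash: sum = 211+54+54+52+114 = 485 → 01 e5.
Outer input = (K'⊕opad) ∥ inner = b9 5c 5c ∥ 01 e5.
Outer hash (tag): sum = 185+92+92+1+229 = 599 → 02 57.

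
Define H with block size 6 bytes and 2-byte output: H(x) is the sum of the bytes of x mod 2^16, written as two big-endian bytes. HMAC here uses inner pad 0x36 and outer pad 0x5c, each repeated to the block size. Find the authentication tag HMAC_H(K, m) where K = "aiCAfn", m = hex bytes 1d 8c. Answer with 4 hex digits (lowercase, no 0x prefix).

020f

Key "aiCAfn" = 61 69 43 41 66 6e is exactly B = 6 bytes: K' = 61 69 43 41 66 6e.
K' ⊕ ipad = 57 5f 75 77 50 58.  K' ⊕ opad = 3d 35 1f 1d 3a 32.
Inner input = (K'⊕ipad) ∥ m = 57 5f 75 77 50 58 ∥ 1d 8c.
Inner hash: sum = 87+95+117+119+80+88+29+140 = 755 → 02 f3.
Outer input = (K'⊕opad) ∥ inner = 3d 35 1f 1d 3a 32 ∥ 02 f3.
Outer hash (tag): sum = 61+53+31+29+58+50+2+243 = 527 → 02 0f.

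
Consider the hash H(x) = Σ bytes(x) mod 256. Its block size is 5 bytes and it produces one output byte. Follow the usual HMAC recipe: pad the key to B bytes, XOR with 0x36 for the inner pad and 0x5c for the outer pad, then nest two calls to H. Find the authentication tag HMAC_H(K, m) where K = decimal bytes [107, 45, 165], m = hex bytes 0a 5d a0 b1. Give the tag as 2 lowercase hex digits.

88

Key decimal bytes [107, 45, 165] = 6b 2d a5 is 3 bytes ≤ B = 5; zero-pad to 5 bytes: K' = 6b 2d a5 00 00.
K' ⊕ ipad = 5d 1b 93 36 36.  K' ⊕ opad = 37 71 f9 5c 5c.
Inner input = (K'⊕ipad) ∥ m = 5d 1b 93 36 36 ∥ 0a 5d a0 b1.
Inner hash: sum = 93+27+147+54+54+10+93+160+177 = 815; mod 256 = 47 → 2f.
Outer input = (K'⊕opad) ∥ inner = 37 71 f9 5c 5c ∥ 2f.
Outer hash (tag): sum = 55+113+249+92+92+47 = 648; mod 256 = 136 → 88.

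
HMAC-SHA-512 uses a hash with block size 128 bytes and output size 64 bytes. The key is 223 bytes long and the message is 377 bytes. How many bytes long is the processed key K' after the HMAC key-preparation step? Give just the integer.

Key is 223 > 128 bytes, so it is hashed to 64 bytes then zero-padded to 128: |K'| = 128.

128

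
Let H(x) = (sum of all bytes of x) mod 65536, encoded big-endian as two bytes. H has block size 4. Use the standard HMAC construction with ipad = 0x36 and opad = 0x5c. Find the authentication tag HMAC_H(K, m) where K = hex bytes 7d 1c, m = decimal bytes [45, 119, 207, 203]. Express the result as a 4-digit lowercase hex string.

Key hex bytes 7d 1c is 2 bytes ≤ B = 4; zero-pad to 4 bytes: K' = 7d 1c 00 00.
K' ⊕ ipad = 4b 2a 36 36.  K' ⊕ opad = 21 40 5c 5c.
Inner input = (K'⊕ipad) ∥ m = 4b 2a 36 36 ∥ 2d 77 cf cb.
Inner hash: sum = 75+42+54+54+45+119+207+203 = 799 → 03 1f.
Outer input = (K'⊕opad) ∥ inner = 21 40 5c 5c ∥ 03 1f.
Outer hash (tag): sum = 33+64+92+92+3+31 = 315 → 01 3b.

013b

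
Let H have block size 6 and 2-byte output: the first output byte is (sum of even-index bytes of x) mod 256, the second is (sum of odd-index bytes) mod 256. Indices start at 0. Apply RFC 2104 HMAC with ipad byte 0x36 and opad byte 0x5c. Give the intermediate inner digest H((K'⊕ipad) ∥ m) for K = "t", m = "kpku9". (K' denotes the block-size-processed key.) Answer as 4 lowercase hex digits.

Key "t" = 74 is 1 byte ≤ B = 6; zero-pad to 6 bytes: K' = 74 00 00 00 00 00.
K' ⊕ ipad = 42 36 36 36 36 36.
Inner input = 42 36 36 36 36 36 ∥ 6b 70 6b 75 39.
Inner hash: even-index sum = 445 mod 256 = 189; odd-index sum = 391 mod 256 = 135 → bd 87.

bd87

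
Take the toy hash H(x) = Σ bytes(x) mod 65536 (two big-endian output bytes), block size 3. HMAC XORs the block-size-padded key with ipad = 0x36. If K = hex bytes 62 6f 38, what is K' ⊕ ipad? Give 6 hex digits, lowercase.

Key hex bytes 62 6f 38 is exactly B = 3 bytes: K' = 62 6f 38.
XOR each byte with 0x36: 62⊕36=54, 6f⊕36=59, 38⊕36=0e.

54590e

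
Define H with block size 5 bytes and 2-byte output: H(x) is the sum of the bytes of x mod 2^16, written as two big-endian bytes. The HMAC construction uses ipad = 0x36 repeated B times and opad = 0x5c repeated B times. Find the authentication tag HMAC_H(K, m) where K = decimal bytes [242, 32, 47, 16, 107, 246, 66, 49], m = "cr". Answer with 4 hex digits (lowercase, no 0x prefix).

Key decimal bytes [242, 32, 47, 16, 107, 246, 66, 49] = f2 20 2f 10 6b f6 42 31 is 8 bytes > B = 5, so hash it first: H(key) = 03 25, then zero-pad to 5 bytes: K' = 03 25 00 00 00.
K' ⊕ ipad = 35 13 36 36 36.  K' ⊕ opad = 5f 79 5c 5c 5c.
Inner input = (K'⊕ipad) ∥ m = 35 13 36 36 36 ∥ 63 72.
Inner hash: sum = 53+19+54+54+54+99+114 = 447 → 01 bf.
Outer input = (K'⊕opad) ∥ inner = 5f 79 5c 5c 5c ∥ 01 bf.
Outer hash (tag): sum = 95+121+92+92+92+1+191 = 684 → 02 ac.

02ac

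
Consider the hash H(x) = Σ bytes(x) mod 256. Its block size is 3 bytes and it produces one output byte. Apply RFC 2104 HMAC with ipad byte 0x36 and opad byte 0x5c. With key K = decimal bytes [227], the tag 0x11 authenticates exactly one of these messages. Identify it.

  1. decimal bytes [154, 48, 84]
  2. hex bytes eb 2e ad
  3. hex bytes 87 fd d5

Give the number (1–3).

Key decimal bytes [227] = e3 is 1 byte ≤ B = 3; zero-pad to 3 bytes: K' = e3 00 00.
K' ⊕ ipad = d5 36 36; K' ⊕ opad = bf 5c 5c.
m1: inner = H(d5 36 36 9a 30 54) = 5f; tag = H(bf 5c 5c 5f) = d6
m2: inner = H(d5 36 36 eb 2e ad) = 07; tag = H(bf 5c 5c 07) = 7e
m3: inner = H(d5 36 36 87 fd d5) = 9a; tag = H(bf 5c 5c 9a) = 11 ← matches

3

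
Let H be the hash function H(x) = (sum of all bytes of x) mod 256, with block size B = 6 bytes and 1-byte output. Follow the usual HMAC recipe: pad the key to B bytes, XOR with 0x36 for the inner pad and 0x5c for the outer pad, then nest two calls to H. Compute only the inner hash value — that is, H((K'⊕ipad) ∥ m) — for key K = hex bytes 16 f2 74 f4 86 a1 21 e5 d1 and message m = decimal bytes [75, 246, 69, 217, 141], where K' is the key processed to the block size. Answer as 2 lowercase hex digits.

52

Key hex bytes 16 f2 74 f4 86 a1 21 e5 d1 is 9 bytes > B = 6, so hash it first: H(key) = 6e, then zero-pad to 6 bytes: K' = 6e 00 00 00 00 00.
K' ⊕ ipad = 58 36 36 36 36 36.
Inner input = 58 36 36 36 36 36 ∥ 4b f6 45 d9 8d.
Inner hash: sum = 88+54+54+54+54+54+75+246+69+217+141 = 1106; mod 256 = 82 → 52.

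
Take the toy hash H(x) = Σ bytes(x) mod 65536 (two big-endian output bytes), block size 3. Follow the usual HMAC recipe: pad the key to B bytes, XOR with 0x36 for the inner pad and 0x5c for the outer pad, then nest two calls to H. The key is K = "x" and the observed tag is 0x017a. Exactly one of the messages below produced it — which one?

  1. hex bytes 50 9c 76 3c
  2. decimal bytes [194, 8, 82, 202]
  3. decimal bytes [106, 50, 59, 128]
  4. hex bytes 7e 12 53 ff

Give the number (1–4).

Key "x" = 78 is 1 byte ≤ B = 3; zero-pad to 3 bytes: K' = 78 00 00.
K' ⊕ ipad = 4e 36 36; K' ⊕ opad = 24 5c 5c.
m1: inner = H(4e 36 36 50 9c 76 3c) = 02 58; tag = H(24 5c 5c 02 58) = 0136
m2: inner = H(4e 36 36 c2 08 52 ca) = 02 a0; tag = H(24 5c 5c 02 a0) = 017e
m3: inner = H(4e 36 36 6a 32 3b 80) = 02 11; tag = H(24 5c 5c 02 11) = 00ef
m4: inner = H(4e 36 36 7e 12 53 ff) = 02 9c; tag = H(24 5c 5c 02 9c) = 017a ← matches

4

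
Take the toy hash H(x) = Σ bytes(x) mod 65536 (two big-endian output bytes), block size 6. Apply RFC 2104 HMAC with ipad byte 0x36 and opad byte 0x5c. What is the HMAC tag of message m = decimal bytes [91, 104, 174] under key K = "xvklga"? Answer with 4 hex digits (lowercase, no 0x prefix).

Key "xvklga" = 78 76 6b 6c 67 61 is exactly B = 6 bytes: K' = 78 76 6b 6c 67 61.
K' ⊕ ipad = 4e 40 5d 5a 51 57.  K' ⊕ opad = 24 2a 37 30 3b 3d.
Inner input = (K'⊕ipad) ∥ m = 4e 40 5d 5a 51 57 ∥ 5b 68 ae.
Inner hash: sum = 78+64+93+90+81+87+91+104+174 = 862 → 03 5e.
Outer input = (K'⊕opad) ∥ inner = 24 2a 37 30 3b 3d ∥ 03 5e.
Outer hash (tag): sum = 36+42+55+48+59+61+3+94 = 398 → 01 8e.

018e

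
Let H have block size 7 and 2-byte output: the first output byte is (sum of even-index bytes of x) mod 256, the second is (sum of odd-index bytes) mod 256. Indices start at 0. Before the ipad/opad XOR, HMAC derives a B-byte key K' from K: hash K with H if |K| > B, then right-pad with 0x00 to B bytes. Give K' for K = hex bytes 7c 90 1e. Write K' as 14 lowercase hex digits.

Key hex bytes 7c 90 1e is 3 bytes ≤ B = 7; zero-pad to 7 bytes: K' = 7c 90 1e 00 00 00 00.

7c901e00000000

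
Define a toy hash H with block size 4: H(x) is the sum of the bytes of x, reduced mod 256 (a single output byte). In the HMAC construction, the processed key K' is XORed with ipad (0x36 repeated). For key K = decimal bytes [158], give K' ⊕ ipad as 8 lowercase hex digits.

a8363636

Key decimal bytes [158] = 9e is 1 byte ≤ B = 4; zero-pad to 4 bytes: K' = 9e 00 00 00.
XOR each byte with 0x36: 9e⊕36=a8, 00⊕36=36, 00⊕36=36, 00⊕36=36.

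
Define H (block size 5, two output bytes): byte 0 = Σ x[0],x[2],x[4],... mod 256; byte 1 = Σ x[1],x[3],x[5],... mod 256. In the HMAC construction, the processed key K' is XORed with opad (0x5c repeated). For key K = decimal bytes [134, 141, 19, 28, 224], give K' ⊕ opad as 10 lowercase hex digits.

dad14f40bc

Key decimal bytes [134, 141, 19, 28, 224] = 86 8d 13 1c e0 is exactly B = 5 bytes: K' = 86 8d 13 1c e0.
XOR each byte with 0x5c: 86⊕5c=da, 8d⊕5c=d1, 13⊕5c=4f, 1c⊕5c=40, e0⊕5c=bc.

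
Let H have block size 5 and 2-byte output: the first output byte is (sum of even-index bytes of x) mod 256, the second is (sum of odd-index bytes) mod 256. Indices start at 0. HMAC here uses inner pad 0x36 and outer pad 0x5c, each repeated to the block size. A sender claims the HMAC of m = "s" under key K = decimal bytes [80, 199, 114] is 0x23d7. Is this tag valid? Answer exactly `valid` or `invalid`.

Key decimal bytes [80, 199, 114] = 50 c7 72 is 3 bytes ≤ B = 5; zero-pad to 5 bytes: K' = 50 c7 72 00 00.
K' ⊕ ipad = 66 f1 44 36 36; K' ⊕ opad = 0c 9b 2e 5c 5c.
Inner hash: even-index sum = 224 mod 256 = 224; odd-index sum = 410 mod 256 = 154 → e0 9a.
Outer hash (recomputed tag): even-index sum = 304 mod 256 = 48; odd-index sum = 471 mod 256 = 215 → 30 d7.
Recomputed tag = 30d7; claimed = 23d7 → mismatch.

invalid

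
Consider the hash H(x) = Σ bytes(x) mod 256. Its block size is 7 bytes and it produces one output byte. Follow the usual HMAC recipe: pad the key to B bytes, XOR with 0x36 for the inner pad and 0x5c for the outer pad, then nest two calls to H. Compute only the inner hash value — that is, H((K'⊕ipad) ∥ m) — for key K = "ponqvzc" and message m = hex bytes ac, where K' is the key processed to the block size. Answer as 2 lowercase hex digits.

cb

Key "ponqvzc" = 70 6f 6e 71 76 7a 63 is exactly B = 7 bytes: K' = 70 6f 6e 71 76 7a 63.
K' ⊕ ipad = 46 59 58 47 40 4c 55.
Inner input = 46 59 58 47 40 4c 55 ∥ ac.
Inner hash: sum = 70+89+88+71+64+76+85+172 = 715; mod 256 = 203 → cb.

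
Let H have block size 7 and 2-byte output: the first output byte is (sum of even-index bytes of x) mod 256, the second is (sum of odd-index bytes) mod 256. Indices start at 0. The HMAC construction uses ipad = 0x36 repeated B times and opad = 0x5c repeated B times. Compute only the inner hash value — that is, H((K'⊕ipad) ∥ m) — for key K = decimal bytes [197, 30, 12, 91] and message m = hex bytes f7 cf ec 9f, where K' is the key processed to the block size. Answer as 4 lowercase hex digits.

Key decimal bytes [197, 30, 12, 91] = c5 1e 0c 5b is 4 bytes ≤ B = 7; zero-pad to 7 bytes: K' = c5 1e 0c 5b 00 00 00.
K' ⊕ ipad = f3 28 3a 6d 36 36 36.
Inner input = f3 28 3a 6d 36 36 36 ∥ f7 cf ec 9f.
Inner hash: even-index sum = 775 mod 256 = 7; odd-index sum = 686 mod 256 = 174 → 07 ae.

07ae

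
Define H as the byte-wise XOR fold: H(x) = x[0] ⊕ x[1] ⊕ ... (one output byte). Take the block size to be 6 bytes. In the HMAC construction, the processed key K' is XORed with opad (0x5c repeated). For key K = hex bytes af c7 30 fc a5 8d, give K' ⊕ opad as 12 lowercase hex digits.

f39b6ca0f9d1

Key hex bytes af c7 30 fc a5 8d is exactly B = 6 bytes: K' = af c7 30 fc a5 8d.
XOR each byte with 0x5c: af⊕5c=f3, c7⊕5c=9b, 30⊕5c=6c, fc⊕5c=a0, a5⊕5c=f9, 8d⊕5c=d1.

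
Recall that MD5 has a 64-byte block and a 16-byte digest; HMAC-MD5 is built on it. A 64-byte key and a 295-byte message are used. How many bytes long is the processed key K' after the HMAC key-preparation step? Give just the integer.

64

Key is 64 ≤ 64 bytes, zero-padded: |K'| = 64.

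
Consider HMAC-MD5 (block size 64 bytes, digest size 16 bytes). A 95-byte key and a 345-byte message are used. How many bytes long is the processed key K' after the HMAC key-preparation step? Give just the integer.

64

Key is 95 > 64 bytes, so it is hashed to 16 bytes then zero-padded to 64: |K'| = 64.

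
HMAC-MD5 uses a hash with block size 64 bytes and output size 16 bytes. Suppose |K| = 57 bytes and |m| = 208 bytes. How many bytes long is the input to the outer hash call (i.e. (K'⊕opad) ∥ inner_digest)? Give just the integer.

Key is 57 ≤ 64 bytes, zero-padded: |K'| = 64.
Outer input = (K'⊕opad) ∥ H(inner) → 64 + 16 = 80 bytes.

80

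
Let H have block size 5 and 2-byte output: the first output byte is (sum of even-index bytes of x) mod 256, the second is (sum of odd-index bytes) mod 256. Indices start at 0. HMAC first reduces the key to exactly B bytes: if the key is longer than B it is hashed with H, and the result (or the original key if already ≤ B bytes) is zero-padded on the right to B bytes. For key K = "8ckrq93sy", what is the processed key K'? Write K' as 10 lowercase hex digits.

c081000000

|K| = 9 > B = 5, so first hash the key.
H(K): even-index sum = 448 mod 256 = 192; odd-index sum = 385 mod 256 = 129 → c0 81.
Zero-pad H(K) = c0 81 to 5 bytes: K' = c0 81 00 00 00.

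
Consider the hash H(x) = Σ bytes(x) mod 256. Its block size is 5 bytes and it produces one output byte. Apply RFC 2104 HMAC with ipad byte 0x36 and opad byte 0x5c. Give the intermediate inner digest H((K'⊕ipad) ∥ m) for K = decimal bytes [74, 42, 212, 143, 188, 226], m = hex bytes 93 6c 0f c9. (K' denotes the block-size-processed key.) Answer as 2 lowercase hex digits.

Key decimal bytes [74, 42, 212, 143, 188, 226] = 4a 2a d4 8f bc e2 is 6 bytes > B = 5, so hash it first: H(key) = 75, then zero-pad to 5 bytes: K' = 75 00 00 00 00.
K' ⊕ ipad = 43 36 36 36 36.
Inner input = 43 36 36 36 36 ∥ 93 6c 0f c9.
Inner hash: sum = 67+54+54+54+54+147+108+15+201 = 754; mod 256 = 242 → f2.

f2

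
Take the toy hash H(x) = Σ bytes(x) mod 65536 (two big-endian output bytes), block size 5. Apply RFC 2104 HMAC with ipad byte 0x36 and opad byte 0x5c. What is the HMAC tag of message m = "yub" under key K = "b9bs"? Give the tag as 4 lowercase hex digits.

Key "b9bs" = 62 39 62 73 is 4 bytes ≤ B = 5; zero-pad to 5 bytes: K' = 62 39 62 73 00.
K' ⊕ ipad = 54 0f 54 45 36.  K' ⊕ opad = 3e 65 3e 2f 5c.
Inner input = (K'⊕ipad) ∥ m = 54 0f 54 45 36 ∥ 79 75 62.
Inner hash: sum = 84+15+84+69+54+121+117+98 = 642 → 02 82.
Outer input = (K'⊕opad) ∥ inner = 3e 65 3e 2f 5c ∥ 02 82.
Outer hash (tag): sum = 62+101+62+47+92+2+130 = 496 → 01 f0.

01f0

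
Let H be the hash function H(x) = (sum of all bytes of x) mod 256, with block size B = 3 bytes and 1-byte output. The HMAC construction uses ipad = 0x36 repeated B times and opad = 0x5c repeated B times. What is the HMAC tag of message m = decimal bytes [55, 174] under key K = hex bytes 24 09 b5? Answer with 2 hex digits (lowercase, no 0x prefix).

Key hex bytes 24 09 b5 is exactly B = 3 bytes: K' = 24 09 b5.
K' ⊕ ipad = 12 3f 83.  K' ⊕ opad = 78 55 e9.
Inner input = (K'⊕ipad) ∥ m = 12 3f 83 ∥ 37 ae.
Inner hash: sum = 18+63+131+55+174 = 441; mod 256 = 185 → b9.
Outer input = (K'⊕opad) ∥ inner = 78 55 e9 ∥ b9.
Outer hash (tag): sum = 120+85+233+185 = 623; mod 256 = 111 → 6f.

6f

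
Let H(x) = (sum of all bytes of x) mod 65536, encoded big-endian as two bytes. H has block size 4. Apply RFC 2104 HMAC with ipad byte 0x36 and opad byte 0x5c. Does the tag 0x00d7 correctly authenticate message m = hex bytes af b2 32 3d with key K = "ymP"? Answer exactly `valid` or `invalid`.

valid

Key "ymP" = 79 6d 50 is 3 bytes ≤ B = 4; zero-pad to 4 bytes: K' = 79 6d 50 00.
K' ⊕ ipad = 4f 5b 66 36; K' ⊕ opad = 25 31 0c 5c.
Inner hash: sum = 79+91+102+54+175+178+50+61 = 790 → 03 16.
Outer hash (recomputed tag): sum = 37+49+12+92+3+22 = 215 → 00 d7.
Recomputed tag = 00d7; claimed = 00d7 → match.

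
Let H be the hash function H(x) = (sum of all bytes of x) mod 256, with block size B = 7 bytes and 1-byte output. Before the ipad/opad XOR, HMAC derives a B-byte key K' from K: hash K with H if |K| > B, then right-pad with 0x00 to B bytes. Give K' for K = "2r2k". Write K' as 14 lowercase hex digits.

3272326b000000

Key "2r2k" = 32 72 32 6b is 4 bytes ≤ B = 7; zero-pad to 7 bytes: K' = 32 72 32 6b 00 00 00.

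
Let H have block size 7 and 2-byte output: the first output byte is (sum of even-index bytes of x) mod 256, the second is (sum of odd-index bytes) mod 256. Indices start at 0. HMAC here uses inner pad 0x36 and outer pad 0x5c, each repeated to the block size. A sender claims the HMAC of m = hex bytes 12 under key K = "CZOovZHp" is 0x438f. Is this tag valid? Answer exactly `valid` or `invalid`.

valid

Key "CZOovZHp" = 43 5a 4f 6f 76 5a 48 70 is 8 bytes > B = 7, so hash it first: H(key) = 50 93, then zero-pad to 7 bytes: K' = 50 93 00 00 00 00 00.
K' ⊕ ipad = 66 a5 36 36 36 36 36; K' ⊕ opad = 0c cf 5c 5c 5c 5c 5c.
Inner hash: even-index sum = 264 mod 256 = 8; odd-index sum = 291 mod 256 = 35 → 08 23.
Outer hash (recomputed tag): even-index sum = 323 mod 256 = 67; odd-index sum = 399 mod 256 = 143 → 43 8f.
Recomputed tag = 438f; claimed = 438f → match.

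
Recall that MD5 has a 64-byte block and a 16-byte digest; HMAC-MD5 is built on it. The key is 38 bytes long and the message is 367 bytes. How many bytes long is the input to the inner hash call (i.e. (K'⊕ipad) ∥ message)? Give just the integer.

Key is 38 ≤ 64 bytes, zero-padded: |K'| = 64.
Inner input = (K'⊕ipad) ∥ m → 64 + 367 = 431 bytes.

431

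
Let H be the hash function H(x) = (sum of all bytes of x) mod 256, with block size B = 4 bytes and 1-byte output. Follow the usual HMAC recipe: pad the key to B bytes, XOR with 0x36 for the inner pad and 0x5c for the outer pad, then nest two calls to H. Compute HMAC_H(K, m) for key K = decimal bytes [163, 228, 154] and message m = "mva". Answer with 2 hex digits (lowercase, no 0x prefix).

66

Key decimal bytes [163, 228, 154] = a3 e4 9a is 3 bytes ≤ B = 4; zero-pad to 4 bytes: K' = a3 e4 9a 00.
K' ⊕ ipad = 95 d2 ac 36.  K' ⊕ opad = ff b8 c6 5c.
Inner input = (K'⊕ipad) ∥ m = 95 d2 ac 36 ∥ 6d 76 61.
Inner hash: sum = 149+210+172+54+109+118+97 = 909; mod 256 = 141 → 8d.
Outer input = (K'⊕opad) ∥ inner = ff b8 c6 5c ∥ 8d.
Outer hash (tag): sum = 255+184+198+92+141 = 870; mod 256 = 102 → 66.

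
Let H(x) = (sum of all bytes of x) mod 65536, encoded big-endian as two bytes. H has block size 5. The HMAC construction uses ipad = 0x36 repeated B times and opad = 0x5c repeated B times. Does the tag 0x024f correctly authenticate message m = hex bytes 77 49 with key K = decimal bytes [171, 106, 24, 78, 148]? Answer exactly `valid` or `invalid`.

Key decimal bytes [171, 106, 24, 78, 148] = ab 6a 18 4e 94 is exactly B = 5 bytes: K' = ab 6a 18 4e 94.
K' ⊕ ipad = 9d 5c 2e 78 a2; K' ⊕ opad = f7 36 44 12 c8.
Inner hash: sum = 157+92+46+120+162+119+73 = 769 → 03 01.
Outer hash (recomputed tag): sum = 247+54+68+18+200+3+1 = 591 → 02 4f.
Recomputed tag = 024f; claimed = 024f → match.

valid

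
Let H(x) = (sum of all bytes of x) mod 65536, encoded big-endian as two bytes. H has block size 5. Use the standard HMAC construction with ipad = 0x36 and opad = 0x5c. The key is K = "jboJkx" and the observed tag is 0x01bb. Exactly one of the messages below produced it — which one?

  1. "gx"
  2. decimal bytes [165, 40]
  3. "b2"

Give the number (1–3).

Key "jboJkx" = 6a 62 6f 4a 6b 78 is 6 bytes > B = 5, so hash it first: H(key) = 02 68, then zero-pad to 5 bytes: K' = 02 68 00 00 00.
K' ⊕ ipad = 34 5e 36 36 36; K' ⊕ opad = 5e 34 5c 5c 5c.
m1: inner = H(34 5e 36 36 36 67 78) = 02 13; tag = H(5e 34 5c 5c 5c 02 13) = 01bb ← matches
m2: inner = H(34 5e 36 36 36 a5 28) = 02 01; tag = H(5e 34 5c 5c 5c 02 01) = 01a9
m3: inner = H(34 5e 36 36 36 62 32) = 01 c8; tag = H(5e 34 5c 5c 5c 01 c8) = 026f

1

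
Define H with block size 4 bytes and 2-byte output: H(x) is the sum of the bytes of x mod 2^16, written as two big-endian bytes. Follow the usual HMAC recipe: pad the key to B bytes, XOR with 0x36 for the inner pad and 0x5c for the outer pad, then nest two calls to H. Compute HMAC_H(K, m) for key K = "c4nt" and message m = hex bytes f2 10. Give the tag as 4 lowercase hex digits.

Key "c4nt" = 63 34 6e 74 is exactly B = 4 bytes: K' = 63 34 6e 74.
K' ⊕ ipad = 55 02 58 42.  K' ⊕ opad = 3f 68 32 28.
Inner input = (K'⊕ipad) ∥ m = 55 02 58 42 ∥ f2 10.
Inner hash: sum = 85+2+88+66+242+16 = 499 → 01 f3.
Outer input = (K'⊕opad) ∥ inner = 3f 68 32 28 ∥ 01 f3.
Outer hash (tag): sum = 63+104+50+40+1+243 = 501 → 01 f5.

01f5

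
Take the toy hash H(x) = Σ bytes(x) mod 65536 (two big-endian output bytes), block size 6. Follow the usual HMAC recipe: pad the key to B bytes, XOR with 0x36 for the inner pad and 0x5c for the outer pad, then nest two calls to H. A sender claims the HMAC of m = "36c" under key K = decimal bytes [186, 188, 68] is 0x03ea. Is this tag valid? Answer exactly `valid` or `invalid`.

valid

Key decimal bytes [186, 188, 68] = ba bc 44 is 3 bytes ≤ B = 6; zero-pad to 6 bytes: K' = ba bc 44 00 00 00.
K' ⊕ ipad = 8c 8a 72 36 36 36; K' ⊕ opad = e6 e0 18 5c 5c 5c.
Inner hash: sum = 140+138+114+54+54+54+51+54+99 = 758 → 02 f6.
Outer hash (recomputed tag): sum = 230+224+24+92+92+92+2+246 = 1002 → 03 ea.
Recomputed tag = 03ea; claimed = 03ea → match.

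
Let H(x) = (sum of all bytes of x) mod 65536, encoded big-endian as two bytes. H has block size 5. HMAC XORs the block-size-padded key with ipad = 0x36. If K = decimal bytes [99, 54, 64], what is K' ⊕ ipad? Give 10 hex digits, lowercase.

Key decimal bytes [99, 54, 64] = 63 36 40 is 3 bytes ≤ B = 5; zero-pad to 5 bytes: K' = 63 36 40 00 00.
XOR each byte with 0x36: 63⊕36=55, 36⊕36=00, 40⊕36=76, 00⊕36=36, 00⊕36=36.

5500763636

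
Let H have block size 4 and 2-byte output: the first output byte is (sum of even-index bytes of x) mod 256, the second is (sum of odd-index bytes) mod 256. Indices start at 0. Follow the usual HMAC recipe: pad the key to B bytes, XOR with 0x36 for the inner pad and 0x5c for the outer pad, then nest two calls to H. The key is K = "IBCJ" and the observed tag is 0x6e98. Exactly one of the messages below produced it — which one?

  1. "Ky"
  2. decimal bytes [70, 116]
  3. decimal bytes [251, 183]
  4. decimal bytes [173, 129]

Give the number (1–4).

Key "IBCJ" = 49 42 43 4a is exactly B = 4 bytes: K' = 49 42 43 4a.
K' ⊕ ipad = 7f 74 75 7c; K' ⊕ opad = 15 1e 1f 16.
m1: inner = H(7f 74 75 7c 4b 79) = 3f 69; tag = H(15 1e 1f 16 3f 69) = 739d
m2: inner = H(7f 74 75 7c 46 74) = 3a 64; tag = H(15 1e 1f 16 3a 64) = 6e98 ← matches
m3: inner = H(7f 74 75 7c fb b7) = ef a7; tag = H(15 1e 1f 16 ef a7) = 23db
m4: inner = H(7f 74 75 7c ad 81) = a1 71; tag = H(15 1e 1f 16 a1 71) = d5a5

2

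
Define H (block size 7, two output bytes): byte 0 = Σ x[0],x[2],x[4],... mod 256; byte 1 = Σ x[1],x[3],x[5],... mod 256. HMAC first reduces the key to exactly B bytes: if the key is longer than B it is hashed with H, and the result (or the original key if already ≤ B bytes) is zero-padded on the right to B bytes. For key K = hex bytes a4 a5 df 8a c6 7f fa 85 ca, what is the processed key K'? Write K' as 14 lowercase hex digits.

|K| = 9 > B = 7, so first hash the key.
H(K): even-index sum = 1037 mod 256 = 13; odd-index sum = 563 mod 256 = 51 → 0d 33.
Zero-pad H(K) = 0d 33 to 7 bytes: K' = 0d 33 00 00 00 00 00.

0d330000000000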